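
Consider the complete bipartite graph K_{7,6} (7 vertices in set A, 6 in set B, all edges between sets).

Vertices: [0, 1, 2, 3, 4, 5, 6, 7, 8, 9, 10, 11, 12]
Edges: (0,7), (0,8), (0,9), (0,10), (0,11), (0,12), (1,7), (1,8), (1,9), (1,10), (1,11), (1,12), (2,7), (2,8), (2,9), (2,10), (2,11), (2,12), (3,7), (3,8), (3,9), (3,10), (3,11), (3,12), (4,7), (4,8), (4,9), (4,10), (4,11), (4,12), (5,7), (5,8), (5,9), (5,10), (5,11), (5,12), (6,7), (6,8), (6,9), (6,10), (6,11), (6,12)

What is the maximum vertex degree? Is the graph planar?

Set-A vertices have degree 6; set-B vertices have degree 7. Maximum degree = max(7,6) = 7.
K_{7,6} contains K_{3,3} as a subgraph (since both sides have >= 3 vertices); by Kuratowski's theorem it is not planar.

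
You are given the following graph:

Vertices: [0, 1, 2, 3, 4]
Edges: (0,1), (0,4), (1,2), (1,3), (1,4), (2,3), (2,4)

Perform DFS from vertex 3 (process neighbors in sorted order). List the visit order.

DFS from vertex 3 (neighbors processed in ascending order):
Visit order: 3, 1, 0, 4, 2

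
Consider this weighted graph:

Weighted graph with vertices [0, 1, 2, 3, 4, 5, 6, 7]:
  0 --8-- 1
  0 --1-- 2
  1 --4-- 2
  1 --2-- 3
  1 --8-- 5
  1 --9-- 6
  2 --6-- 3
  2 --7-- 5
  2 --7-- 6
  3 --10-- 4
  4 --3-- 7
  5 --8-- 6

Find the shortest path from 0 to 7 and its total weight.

Using Dijkstra's algorithm from vertex 0:
Shortest path: 0 -> 2 -> 3 -> 4 -> 7
Total weight: 1 + 6 + 10 + 3 = 20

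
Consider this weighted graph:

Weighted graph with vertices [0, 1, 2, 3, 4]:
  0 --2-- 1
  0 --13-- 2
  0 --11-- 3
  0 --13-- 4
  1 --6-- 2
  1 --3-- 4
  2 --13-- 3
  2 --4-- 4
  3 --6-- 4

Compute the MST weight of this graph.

Applying Kruskal's algorithm (sort edges by weight, add if no cycle):
  Add (0,1) w=2
  Add (1,4) w=3
  Add (2,4) w=4
  Skip (1,2) w=6 (creates cycle)
  Add (3,4) w=6
  Skip (0,3) w=11 (creates cycle)
  Skip (0,4) w=13 (creates cycle)
  Skip (0,2) w=13 (creates cycle)
  Skip (2,3) w=13 (creates cycle)
MST weight = 15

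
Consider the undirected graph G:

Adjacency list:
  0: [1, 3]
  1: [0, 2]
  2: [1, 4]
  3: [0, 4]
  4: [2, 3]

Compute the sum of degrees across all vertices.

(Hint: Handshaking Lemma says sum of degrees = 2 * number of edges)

Count edges: 5 edges.
By Handshaking Lemma: sum of degrees = 2 * 5 = 10.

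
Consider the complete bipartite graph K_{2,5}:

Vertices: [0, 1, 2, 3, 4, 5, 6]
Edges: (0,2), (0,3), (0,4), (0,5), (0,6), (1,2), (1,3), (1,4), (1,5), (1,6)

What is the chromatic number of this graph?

K_{2,5} is bipartite: vertices split into two independent sets of size 2 and 5.
Color one set 0, the other 1. No adjacent vertices share a color.
Chromatic number = 2.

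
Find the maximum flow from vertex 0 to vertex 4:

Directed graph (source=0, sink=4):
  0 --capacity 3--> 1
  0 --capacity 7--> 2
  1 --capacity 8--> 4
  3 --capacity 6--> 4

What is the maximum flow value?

Computing max flow:
  Flow on (0->1): 3/3
  Flow on (1->4): 3/8
Maximum flow = 3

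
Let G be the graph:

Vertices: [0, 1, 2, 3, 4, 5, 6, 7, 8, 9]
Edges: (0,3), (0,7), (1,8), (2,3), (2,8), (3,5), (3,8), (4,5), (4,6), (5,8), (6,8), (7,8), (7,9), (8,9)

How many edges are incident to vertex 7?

Vertex 7 has neighbors [0, 8, 9], so deg(7) = 3.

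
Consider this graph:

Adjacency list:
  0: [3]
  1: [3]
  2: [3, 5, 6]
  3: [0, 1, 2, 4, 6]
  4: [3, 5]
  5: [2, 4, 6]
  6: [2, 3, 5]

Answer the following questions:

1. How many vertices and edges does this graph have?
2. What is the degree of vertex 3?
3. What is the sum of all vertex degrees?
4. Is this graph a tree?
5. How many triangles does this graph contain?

Count: 7 vertices, 9 edges.
Vertex 3 has neighbors [0, 1, 2, 4, 6], degree = 5.
Handshaking lemma: 2 * 9 = 18.
A tree on 7 vertices has 6 edges. This graph has 9 edges (3 extra). Not a tree.
Number of triangles = 2.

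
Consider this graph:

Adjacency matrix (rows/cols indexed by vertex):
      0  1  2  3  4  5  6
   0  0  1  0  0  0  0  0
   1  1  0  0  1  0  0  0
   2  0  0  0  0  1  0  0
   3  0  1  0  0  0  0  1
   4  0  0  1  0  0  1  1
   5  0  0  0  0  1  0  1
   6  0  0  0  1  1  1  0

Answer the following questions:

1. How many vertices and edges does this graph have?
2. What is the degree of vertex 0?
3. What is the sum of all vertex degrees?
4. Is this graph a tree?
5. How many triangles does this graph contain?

Count: 7 vertices, 7 edges.
Vertex 0 has neighbors [1], degree = 1.
Handshaking lemma: 2 * 7 = 14.
A tree on 7 vertices has 6 edges. This graph has 7 edges (1 extra). Not a tree.
Number of triangles = 1.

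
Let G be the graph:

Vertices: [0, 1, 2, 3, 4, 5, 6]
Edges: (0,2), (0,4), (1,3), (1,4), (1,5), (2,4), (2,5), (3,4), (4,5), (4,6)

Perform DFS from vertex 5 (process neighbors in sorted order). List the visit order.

DFS from vertex 5 (neighbors processed in ascending order):
Visit order: 5, 1, 3, 4, 0, 2, 6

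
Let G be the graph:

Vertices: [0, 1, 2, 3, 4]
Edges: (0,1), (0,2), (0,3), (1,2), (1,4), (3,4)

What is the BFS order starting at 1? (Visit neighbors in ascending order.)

BFS from vertex 1 (neighbors processed in ascending order):
Visit order: 1, 0, 2, 4, 3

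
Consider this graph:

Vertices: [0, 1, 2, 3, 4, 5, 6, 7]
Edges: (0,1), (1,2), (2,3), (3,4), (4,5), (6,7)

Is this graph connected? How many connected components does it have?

Checking connectivity: the graph has 2 connected component(s).
Components: [[0, 1, 2, 3, 4, 5], [6, 7]]. The graph is NOT connected.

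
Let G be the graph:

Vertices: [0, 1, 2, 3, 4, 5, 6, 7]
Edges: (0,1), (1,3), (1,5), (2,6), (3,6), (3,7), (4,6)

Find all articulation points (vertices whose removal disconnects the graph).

An articulation point is a vertex whose removal disconnects the graph.
Articulation points: [1, 3, 6]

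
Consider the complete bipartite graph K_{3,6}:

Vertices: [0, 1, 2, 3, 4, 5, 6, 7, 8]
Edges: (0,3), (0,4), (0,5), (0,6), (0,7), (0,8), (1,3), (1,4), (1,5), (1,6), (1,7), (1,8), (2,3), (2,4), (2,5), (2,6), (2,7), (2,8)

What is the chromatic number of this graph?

K_{3,6} is bipartite: vertices split into two independent sets of size 3 and 6.
Color one set 0, the other 1. No adjacent vertices share a color.
Chromatic number = 2.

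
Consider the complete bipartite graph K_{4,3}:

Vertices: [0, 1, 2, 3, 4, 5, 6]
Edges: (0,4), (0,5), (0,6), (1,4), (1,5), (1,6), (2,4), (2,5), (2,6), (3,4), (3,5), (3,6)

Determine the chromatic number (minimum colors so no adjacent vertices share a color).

K_{4,3} is bipartite: vertices split into two independent sets of size 4 and 3.
Color one set 0, the other 1. No adjacent vertices share a color.
Chromatic number = 2.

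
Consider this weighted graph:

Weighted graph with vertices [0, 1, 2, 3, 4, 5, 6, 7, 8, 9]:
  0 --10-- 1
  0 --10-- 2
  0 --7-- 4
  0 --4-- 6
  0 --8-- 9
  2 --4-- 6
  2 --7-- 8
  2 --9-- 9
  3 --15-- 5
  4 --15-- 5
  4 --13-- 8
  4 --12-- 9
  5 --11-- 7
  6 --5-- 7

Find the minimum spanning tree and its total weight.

Applying Kruskal's algorithm (sort edges by weight, add if no cycle):
  Add (0,6) w=4
  Add (2,6) w=4
  Add (6,7) w=5
  Add (0,4) w=7
  Add (2,8) w=7
  Add (0,9) w=8
  Skip (2,9) w=9 (creates cycle)
  Add (0,1) w=10
  Skip (0,2) w=10 (creates cycle)
  Add (5,7) w=11
  Skip (4,9) w=12 (creates cycle)
  Skip (4,8) w=13 (creates cycle)
  Add (3,5) w=15
  Skip (4,5) w=15 (creates cycle)
MST weight = 71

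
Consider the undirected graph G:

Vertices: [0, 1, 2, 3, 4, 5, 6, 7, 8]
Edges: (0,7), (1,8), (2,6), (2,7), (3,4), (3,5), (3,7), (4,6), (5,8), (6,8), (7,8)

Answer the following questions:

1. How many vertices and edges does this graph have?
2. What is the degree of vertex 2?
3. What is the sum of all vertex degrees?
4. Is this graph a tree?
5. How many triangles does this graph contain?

Count: 9 vertices, 11 edges.
Vertex 2 has neighbors [6, 7], degree = 2.
Handshaking lemma: 2 * 11 = 22.
A tree on 9 vertices has 8 edges. This graph has 11 edges (3 extra). Not a tree.
Number of triangles = 0.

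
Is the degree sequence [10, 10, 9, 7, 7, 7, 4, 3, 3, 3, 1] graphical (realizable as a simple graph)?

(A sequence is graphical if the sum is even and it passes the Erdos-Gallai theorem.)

Sum of degrees = 64. Sum is even but fails Erdos-Gallai. The sequence is NOT graphical.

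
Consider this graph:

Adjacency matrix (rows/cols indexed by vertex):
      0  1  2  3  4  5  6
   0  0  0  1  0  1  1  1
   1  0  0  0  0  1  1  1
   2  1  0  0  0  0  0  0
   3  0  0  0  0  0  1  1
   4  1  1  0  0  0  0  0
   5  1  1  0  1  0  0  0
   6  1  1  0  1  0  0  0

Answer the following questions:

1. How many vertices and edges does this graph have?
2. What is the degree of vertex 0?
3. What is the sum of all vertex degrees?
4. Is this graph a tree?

Count: 7 vertices, 9 edges.
Vertex 0 has neighbors [2, 4, 5, 6], degree = 4.
Handshaking lemma: 2 * 9 = 18.
A tree on 7 vertices has 6 edges. This graph has 9 edges (3 extra). Not a tree.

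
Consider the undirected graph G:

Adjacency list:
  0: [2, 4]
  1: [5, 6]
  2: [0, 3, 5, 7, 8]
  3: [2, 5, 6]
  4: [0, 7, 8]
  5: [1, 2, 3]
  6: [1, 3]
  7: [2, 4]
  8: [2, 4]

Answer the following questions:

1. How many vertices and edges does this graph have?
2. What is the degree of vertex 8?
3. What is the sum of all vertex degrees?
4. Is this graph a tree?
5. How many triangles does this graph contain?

Count: 9 vertices, 12 edges.
Vertex 8 has neighbors [2, 4], degree = 2.
Handshaking lemma: 2 * 12 = 24.
A tree on 9 vertices has 8 edges. This graph has 12 edges (4 extra). Not a tree.
Number of triangles = 1.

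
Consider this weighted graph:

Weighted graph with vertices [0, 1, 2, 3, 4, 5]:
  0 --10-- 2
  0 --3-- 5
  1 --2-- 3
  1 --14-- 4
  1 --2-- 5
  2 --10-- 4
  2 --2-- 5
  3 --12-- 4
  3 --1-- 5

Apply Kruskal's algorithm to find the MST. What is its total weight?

Applying Kruskal's algorithm (sort edges by weight, add if no cycle):
  Add (3,5) w=1
  Add (1,5) w=2
  Skip (1,3) w=2 (creates cycle)
  Add (2,5) w=2
  Add (0,5) w=3
  Skip (0,2) w=10 (creates cycle)
  Add (2,4) w=10
  Skip (3,4) w=12 (creates cycle)
  Skip (1,4) w=14 (creates cycle)
MST weight = 18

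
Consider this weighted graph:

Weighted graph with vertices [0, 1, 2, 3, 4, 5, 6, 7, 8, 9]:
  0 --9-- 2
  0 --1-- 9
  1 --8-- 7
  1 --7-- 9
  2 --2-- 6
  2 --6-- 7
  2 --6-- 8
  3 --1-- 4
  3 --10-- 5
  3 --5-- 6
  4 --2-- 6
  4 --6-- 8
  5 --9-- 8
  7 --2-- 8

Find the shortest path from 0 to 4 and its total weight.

Using Dijkstra's algorithm from vertex 0:
Shortest path: 0 -> 2 -> 6 -> 4
Total weight: 9 + 2 + 2 = 13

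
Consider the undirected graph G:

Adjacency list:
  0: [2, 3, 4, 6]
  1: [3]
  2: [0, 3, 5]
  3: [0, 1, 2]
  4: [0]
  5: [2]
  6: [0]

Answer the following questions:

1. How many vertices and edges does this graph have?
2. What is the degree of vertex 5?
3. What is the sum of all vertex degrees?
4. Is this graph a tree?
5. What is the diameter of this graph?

Count: 7 vertices, 7 edges.
Vertex 5 has neighbors [2], degree = 1.
Handshaking lemma: 2 * 7 = 14.
A tree on 7 vertices has 6 edges. This graph has 7 edges (1 extra). Not a tree.
Diameter (longest shortest path) = 3.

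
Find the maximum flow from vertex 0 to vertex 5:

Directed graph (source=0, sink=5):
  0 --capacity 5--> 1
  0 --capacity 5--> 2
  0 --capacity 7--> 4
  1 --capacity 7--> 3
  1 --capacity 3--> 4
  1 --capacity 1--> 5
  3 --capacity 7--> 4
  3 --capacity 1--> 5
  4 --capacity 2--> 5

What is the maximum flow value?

Computing max flow:
  Flow on (0->1): 4/5
  Flow on (1->3): 3/7
  Flow on (1->5): 1/1
  Flow on (3->4): 2/7
  Flow on (3->5): 1/1
  Flow on (4->5): 2/2
Maximum flow = 4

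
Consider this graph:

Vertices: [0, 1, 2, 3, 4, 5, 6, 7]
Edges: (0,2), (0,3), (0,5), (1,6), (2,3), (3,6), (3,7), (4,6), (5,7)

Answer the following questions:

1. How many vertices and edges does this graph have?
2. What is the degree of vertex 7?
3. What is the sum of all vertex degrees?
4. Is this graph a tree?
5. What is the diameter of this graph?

Count: 8 vertices, 9 edges.
Vertex 7 has neighbors [3, 5], degree = 2.
Handshaking lemma: 2 * 9 = 18.
A tree on 8 vertices has 7 edges. This graph has 9 edges (2 extra). Not a tree.
Diameter (longest shortest path) = 4.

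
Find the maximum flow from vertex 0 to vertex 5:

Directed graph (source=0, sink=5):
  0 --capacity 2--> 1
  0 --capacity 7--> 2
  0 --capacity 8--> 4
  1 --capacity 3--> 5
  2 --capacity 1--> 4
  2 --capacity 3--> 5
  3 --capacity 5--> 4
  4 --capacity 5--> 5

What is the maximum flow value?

Computing max flow:
  Flow on (0->1): 2/2
  Flow on (0->2): 4/7
  Flow on (0->4): 4/8
  Flow on (1->5): 2/3
  Flow on (2->4): 1/1
  Flow on (2->5): 3/3
  Flow on (4->5): 5/5
Maximum flow = 10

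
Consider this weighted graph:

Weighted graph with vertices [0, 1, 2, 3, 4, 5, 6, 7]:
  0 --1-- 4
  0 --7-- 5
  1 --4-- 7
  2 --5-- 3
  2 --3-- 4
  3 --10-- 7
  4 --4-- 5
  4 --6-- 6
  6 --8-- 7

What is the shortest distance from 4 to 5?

Using Dijkstra's algorithm from vertex 4:
Shortest path: 4 -> 5
Total weight: 4 = 4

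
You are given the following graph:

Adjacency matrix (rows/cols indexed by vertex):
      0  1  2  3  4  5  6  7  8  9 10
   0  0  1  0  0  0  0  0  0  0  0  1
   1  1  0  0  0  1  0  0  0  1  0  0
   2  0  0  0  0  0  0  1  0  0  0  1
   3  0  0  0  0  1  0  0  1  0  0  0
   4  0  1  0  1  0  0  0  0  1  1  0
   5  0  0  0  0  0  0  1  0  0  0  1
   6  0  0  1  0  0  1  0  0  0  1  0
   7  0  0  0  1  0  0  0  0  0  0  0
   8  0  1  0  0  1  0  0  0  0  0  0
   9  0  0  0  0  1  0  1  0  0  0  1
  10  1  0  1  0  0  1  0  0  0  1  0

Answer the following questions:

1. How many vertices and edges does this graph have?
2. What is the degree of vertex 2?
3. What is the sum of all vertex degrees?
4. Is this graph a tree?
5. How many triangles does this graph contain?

Count: 11 vertices, 14 edges.
Vertex 2 has neighbors [6, 10], degree = 2.
Handshaking lemma: 2 * 14 = 28.
A tree on 11 vertices has 10 edges. This graph has 14 edges (4 extra). Not a tree.
Number of triangles = 1.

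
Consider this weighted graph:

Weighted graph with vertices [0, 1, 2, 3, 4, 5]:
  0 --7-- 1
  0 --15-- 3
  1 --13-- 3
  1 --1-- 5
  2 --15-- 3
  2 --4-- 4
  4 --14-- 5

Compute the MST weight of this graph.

Applying Kruskal's algorithm (sort edges by weight, add if no cycle):
  Add (1,5) w=1
  Add (2,4) w=4
  Add (0,1) w=7
  Add (1,3) w=13
  Add (4,5) w=14
  Skip (0,3) w=15 (creates cycle)
  Skip (2,3) w=15 (creates cycle)
MST weight = 39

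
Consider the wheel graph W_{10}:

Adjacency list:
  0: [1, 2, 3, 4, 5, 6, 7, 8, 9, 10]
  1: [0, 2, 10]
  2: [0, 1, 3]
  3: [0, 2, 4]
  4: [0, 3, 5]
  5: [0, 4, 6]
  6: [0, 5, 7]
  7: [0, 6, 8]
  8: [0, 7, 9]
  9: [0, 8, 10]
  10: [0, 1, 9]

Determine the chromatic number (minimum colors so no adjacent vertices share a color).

W_{10} = C_{10} plus a hub adjacent to every cycle vertex.
The outer cycle needs 2 colors (even cycle); the hub is adjacent to all of them so needs a fresh color.
Chromatic number = 2 + 1 = 3.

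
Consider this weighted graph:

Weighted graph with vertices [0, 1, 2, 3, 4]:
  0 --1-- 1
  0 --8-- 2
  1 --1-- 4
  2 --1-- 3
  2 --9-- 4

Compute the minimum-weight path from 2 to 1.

Using Dijkstra's algorithm from vertex 2:
Shortest path: 2 -> 0 -> 1
Total weight: 8 + 1 = 9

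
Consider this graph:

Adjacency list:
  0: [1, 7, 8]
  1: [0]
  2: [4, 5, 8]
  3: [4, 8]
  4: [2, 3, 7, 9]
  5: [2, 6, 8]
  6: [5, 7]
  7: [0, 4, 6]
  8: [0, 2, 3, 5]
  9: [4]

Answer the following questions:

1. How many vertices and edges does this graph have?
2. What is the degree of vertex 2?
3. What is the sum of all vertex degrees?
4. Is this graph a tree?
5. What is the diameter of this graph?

Count: 10 vertices, 13 edges.
Vertex 2 has neighbors [4, 5, 8], degree = 3.
Handshaking lemma: 2 * 13 = 26.
A tree on 10 vertices has 9 edges. This graph has 13 edges (4 extra). Not a tree.
Diameter (longest shortest path) = 4.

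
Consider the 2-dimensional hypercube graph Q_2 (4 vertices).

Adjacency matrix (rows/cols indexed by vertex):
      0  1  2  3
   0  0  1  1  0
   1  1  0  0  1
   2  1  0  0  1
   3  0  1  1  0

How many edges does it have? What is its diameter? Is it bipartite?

The 2-dimensional hypercube Q_2 has 4 vertices and each vertex has degree 2.
Total edges = 4 * 2 / 2 = 4.
Diameter = 2 (max Hamming distance between binary labels).
Hypercubes are bipartite (partition by parity of binary representation).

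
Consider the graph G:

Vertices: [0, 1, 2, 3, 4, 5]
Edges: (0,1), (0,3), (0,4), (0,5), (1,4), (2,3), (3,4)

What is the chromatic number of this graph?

The graph has a maximum clique of size 3 (lower bound on chromatic number).
A valid 3-coloring: {0: 0, 1: 1, 2: 0, 3: 1, 4: 2, 5: 1}.
Chromatic number = 3.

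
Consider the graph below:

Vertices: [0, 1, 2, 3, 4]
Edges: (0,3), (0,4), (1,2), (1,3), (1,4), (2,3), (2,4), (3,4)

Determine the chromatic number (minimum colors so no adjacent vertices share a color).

The graph has a maximum clique of size 4 (lower bound on chromatic number).
A valid 4-coloring: {0: 2, 1: 2, 2: 3, 3: 0, 4: 1}.
Chromatic number = 4.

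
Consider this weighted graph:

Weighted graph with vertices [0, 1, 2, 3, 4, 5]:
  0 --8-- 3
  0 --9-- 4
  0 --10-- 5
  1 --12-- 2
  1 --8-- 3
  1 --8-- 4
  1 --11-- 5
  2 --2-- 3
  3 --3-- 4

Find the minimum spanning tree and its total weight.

Applying Kruskal's algorithm (sort edges by weight, add if no cycle):
  Add (2,3) w=2
  Add (3,4) w=3
  Add (0,3) w=8
  Add (1,4) w=8
  Skip (1,3) w=8 (creates cycle)
  Skip (0,4) w=9 (creates cycle)
  Add (0,5) w=10
  Skip (1,5) w=11 (creates cycle)
  Skip (1,2) w=12 (creates cycle)
MST weight = 31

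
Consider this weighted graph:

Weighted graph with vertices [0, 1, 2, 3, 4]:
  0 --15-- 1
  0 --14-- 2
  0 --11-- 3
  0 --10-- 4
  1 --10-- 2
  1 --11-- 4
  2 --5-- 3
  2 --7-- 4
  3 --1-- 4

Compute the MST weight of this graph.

Applying Kruskal's algorithm (sort edges by weight, add if no cycle):
  Add (3,4) w=1
  Add (2,3) w=5
  Skip (2,4) w=7 (creates cycle)
  Add (0,4) w=10
  Add (1,2) w=10
  Skip (0,3) w=11 (creates cycle)
  Skip (1,4) w=11 (creates cycle)
  Skip (0,2) w=14 (creates cycle)
  Skip (0,1) w=15 (creates cycle)
MST weight = 26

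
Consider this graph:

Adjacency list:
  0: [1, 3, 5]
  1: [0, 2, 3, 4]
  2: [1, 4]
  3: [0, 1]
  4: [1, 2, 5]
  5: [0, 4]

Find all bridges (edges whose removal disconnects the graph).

No bridges found. The graph is 2-edge-connected (no single edge removal disconnects it).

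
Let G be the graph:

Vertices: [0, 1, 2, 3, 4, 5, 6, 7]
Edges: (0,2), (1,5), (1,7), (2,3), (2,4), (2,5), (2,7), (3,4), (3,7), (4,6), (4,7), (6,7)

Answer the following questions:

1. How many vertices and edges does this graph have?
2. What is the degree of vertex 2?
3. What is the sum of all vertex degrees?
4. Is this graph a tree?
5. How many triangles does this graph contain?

Count: 8 vertices, 12 edges.
Vertex 2 has neighbors [0, 3, 4, 5, 7], degree = 5.
Handshaking lemma: 2 * 12 = 24.
A tree on 8 vertices has 7 edges. This graph has 12 edges (5 extra). Not a tree.
Number of triangles = 5.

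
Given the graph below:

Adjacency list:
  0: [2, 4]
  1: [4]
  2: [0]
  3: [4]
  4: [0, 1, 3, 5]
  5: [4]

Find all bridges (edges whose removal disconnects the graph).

A bridge is an edge whose removal increases the number of connected components.
Bridges found: (0,2), (0,4), (1,4), (3,4), (4,5)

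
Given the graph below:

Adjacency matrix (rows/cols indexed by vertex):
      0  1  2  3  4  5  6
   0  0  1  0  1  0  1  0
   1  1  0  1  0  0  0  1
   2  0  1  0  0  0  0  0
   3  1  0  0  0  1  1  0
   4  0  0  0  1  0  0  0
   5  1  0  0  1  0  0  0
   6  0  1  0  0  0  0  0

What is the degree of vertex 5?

Vertex 5 has neighbors [0, 3], so deg(5) = 2.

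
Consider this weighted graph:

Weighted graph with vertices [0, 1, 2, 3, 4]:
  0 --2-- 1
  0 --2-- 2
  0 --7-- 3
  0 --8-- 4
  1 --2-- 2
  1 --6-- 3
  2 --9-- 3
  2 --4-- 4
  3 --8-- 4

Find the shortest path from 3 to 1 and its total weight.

Using Dijkstra's algorithm from vertex 3:
Shortest path: 3 -> 1
Total weight: 6 = 6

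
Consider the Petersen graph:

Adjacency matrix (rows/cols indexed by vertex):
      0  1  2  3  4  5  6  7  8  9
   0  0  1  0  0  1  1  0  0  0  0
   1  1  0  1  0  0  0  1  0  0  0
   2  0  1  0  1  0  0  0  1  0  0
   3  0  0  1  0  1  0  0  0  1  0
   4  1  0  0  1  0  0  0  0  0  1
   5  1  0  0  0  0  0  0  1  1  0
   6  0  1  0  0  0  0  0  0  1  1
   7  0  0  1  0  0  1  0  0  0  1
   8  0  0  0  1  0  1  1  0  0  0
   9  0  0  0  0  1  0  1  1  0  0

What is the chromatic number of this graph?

The Petersen graph contains odd cycles (e.g. the outer 5-cycle), so chi >= 3.
A proper 3-coloring exists (it is a well-known 3-chromatic graph).
Chromatic number = 3.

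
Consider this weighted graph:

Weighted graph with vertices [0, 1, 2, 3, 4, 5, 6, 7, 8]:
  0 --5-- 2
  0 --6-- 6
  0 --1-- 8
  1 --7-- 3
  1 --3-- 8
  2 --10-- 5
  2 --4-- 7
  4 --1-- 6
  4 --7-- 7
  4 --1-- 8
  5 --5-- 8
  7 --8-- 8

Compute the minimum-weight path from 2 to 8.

Using Dijkstra's algorithm from vertex 2:
Shortest path: 2 -> 0 -> 8
Total weight: 5 + 1 = 6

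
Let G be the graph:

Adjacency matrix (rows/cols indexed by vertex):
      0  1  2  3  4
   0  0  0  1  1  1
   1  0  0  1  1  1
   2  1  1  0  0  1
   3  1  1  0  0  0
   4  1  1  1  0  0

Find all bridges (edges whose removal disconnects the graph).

No bridges found. The graph is 2-edge-connected (no single edge removal disconnects it).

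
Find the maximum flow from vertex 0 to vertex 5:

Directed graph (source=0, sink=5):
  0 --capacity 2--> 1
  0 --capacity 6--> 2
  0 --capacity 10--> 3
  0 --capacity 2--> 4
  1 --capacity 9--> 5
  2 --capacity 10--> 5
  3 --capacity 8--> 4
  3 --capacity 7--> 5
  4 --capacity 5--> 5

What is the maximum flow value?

Computing max flow:
  Flow on (0->1): 2/2
  Flow on (0->2): 6/6
  Flow on (0->3): 10/10
  Flow on (0->4): 2/2
  Flow on (1->5): 2/9
  Flow on (2->5): 6/10
  Flow on (3->4): 3/8
  Flow on (3->5): 7/7
  Flow on (4->5): 5/5
Maximum flow = 20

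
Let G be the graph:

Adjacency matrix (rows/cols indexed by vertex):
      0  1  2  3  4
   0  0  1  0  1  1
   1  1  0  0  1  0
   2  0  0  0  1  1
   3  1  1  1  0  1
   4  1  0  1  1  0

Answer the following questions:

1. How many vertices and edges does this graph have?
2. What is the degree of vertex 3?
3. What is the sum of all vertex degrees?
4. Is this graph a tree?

Count: 5 vertices, 7 edges.
Vertex 3 has neighbors [0, 1, 2, 4], degree = 4.
Handshaking lemma: 2 * 7 = 14.
A tree on 5 vertices has 4 edges. This graph has 7 edges (3 extra). Not a tree.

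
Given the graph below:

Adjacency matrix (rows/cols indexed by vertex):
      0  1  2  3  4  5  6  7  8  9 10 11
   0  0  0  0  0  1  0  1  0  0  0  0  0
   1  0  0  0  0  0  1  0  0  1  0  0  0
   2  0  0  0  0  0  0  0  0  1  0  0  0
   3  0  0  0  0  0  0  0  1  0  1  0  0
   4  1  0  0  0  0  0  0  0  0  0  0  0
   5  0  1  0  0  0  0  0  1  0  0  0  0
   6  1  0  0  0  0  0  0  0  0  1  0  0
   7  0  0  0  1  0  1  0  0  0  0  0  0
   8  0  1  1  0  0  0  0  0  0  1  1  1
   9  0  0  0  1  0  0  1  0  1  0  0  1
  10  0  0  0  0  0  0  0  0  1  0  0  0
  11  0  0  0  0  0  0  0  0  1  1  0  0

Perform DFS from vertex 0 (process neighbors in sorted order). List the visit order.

DFS from vertex 0 (neighbors processed in ascending order):
Visit order: 0, 4, 6, 9, 3, 7, 5, 1, 8, 2, 10, 11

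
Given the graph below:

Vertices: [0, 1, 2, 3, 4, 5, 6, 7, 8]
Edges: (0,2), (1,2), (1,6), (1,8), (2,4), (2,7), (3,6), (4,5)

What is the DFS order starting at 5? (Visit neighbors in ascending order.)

DFS from vertex 5 (neighbors processed in ascending order):
Visit order: 5, 4, 2, 0, 1, 6, 3, 8, 7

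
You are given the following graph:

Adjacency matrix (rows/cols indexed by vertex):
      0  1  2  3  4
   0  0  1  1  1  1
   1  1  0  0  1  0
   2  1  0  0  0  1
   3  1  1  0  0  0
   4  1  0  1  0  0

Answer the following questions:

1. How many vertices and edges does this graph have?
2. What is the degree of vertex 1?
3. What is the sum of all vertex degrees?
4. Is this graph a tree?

Count: 5 vertices, 6 edges.
Vertex 1 has neighbors [0, 3], degree = 2.
Handshaking lemma: 2 * 6 = 12.
A tree on 5 vertices has 4 edges. This graph has 6 edges (2 extra). Not a tree.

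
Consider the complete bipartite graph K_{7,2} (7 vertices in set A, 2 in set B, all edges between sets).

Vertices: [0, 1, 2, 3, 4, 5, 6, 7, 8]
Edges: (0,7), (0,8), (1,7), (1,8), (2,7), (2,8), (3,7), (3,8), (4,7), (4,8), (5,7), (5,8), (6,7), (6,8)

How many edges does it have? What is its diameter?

K_{7,2} has 7 * 2 = 14 edges.
Any vertex reaches any opposite-side vertex in 1 step; same-side vertices reach in 2 steps via any opposite-side vertex.
Diameter = 2.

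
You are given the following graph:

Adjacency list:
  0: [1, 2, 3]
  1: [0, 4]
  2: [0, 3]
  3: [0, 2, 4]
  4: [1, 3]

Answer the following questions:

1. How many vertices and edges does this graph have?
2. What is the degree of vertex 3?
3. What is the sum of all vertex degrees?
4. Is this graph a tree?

Count: 5 vertices, 6 edges.
Vertex 3 has neighbors [0, 2, 4], degree = 3.
Handshaking lemma: 2 * 6 = 12.
A tree on 5 vertices has 4 edges. This graph has 6 edges (2 extra). Not a tree.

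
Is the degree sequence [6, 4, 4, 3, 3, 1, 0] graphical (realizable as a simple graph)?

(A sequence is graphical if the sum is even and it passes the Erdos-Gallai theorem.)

Sum of degrees = 21. Sum is odd, so the sequence is NOT graphical.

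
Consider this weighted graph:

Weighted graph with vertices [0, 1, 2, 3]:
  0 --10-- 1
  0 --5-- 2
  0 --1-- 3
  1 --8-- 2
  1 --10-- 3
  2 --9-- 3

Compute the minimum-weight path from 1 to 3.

Using Dijkstra's algorithm from vertex 1:
Shortest path: 1 -> 3
Total weight: 10 = 10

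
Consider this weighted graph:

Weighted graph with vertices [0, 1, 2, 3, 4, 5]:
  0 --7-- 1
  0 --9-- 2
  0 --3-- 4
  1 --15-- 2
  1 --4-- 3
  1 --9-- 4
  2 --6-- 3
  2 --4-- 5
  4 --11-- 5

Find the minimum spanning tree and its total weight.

Applying Kruskal's algorithm (sort edges by weight, add if no cycle):
  Add (0,4) w=3
  Add (1,3) w=4
  Add (2,5) w=4
  Add (2,3) w=6
  Add (0,1) w=7
  Skip (0,2) w=9 (creates cycle)
  Skip (1,4) w=9 (creates cycle)
  Skip (4,5) w=11 (creates cycle)
  Skip (1,2) w=15 (creates cycle)
MST weight = 24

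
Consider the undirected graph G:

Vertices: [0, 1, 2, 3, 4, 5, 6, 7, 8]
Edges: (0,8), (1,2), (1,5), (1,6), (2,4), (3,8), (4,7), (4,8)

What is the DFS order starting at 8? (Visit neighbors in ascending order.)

DFS from vertex 8 (neighbors processed in ascending order):
Visit order: 8, 0, 3, 4, 2, 1, 5, 6, 7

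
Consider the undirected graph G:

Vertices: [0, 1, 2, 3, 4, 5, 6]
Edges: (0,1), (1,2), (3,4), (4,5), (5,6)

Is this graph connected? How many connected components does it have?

Checking connectivity: the graph has 2 connected component(s).
Components: [[0, 1, 2], [3, 4, 5, 6]]. The graph is NOT connected.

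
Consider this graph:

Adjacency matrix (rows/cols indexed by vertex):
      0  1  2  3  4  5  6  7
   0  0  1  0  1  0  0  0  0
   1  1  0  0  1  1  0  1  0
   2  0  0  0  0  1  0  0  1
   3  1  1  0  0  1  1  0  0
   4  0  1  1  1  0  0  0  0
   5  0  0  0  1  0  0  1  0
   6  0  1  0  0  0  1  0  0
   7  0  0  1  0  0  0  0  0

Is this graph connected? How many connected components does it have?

Checking connectivity: the graph has 1 connected component(s).
All vertices are reachable from each other. The graph IS connected.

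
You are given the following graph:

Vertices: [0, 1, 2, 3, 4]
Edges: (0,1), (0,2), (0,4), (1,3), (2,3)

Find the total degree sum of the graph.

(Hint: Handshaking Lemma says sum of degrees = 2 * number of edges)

Count edges: 5 edges.
By Handshaking Lemma: sum of degrees = 2 * 5 = 10.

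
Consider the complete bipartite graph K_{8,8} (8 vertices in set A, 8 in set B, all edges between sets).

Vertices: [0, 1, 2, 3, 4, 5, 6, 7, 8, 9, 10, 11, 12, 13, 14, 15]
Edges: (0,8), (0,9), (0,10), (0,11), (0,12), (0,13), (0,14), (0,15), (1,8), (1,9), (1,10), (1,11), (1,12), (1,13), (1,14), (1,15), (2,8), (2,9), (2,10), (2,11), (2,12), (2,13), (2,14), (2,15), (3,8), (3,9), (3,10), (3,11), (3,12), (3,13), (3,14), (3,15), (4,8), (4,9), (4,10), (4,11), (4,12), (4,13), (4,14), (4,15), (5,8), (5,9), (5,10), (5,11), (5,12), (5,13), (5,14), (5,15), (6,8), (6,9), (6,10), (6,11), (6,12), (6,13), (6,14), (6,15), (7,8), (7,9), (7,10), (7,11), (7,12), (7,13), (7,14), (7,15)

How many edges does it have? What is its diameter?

K_{8,8} has 8 * 8 = 64 edges.
Any vertex reaches any opposite-side vertex in 1 step; same-side vertices reach in 2 steps via any opposite-side vertex.
Diameter = 2.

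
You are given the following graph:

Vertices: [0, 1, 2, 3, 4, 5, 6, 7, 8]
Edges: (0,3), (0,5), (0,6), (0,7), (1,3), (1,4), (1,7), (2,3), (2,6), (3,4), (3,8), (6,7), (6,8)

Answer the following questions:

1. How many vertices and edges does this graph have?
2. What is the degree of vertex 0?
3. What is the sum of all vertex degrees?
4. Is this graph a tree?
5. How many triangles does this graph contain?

Count: 9 vertices, 13 edges.
Vertex 0 has neighbors [3, 5, 6, 7], degree = 4.
Handshaking lemma: 2 * 13 = 26.
A tree on 9 vertices has 8 edges. This graph has 13 edges (5 extra). Not a tree.
Number of triangles = 2.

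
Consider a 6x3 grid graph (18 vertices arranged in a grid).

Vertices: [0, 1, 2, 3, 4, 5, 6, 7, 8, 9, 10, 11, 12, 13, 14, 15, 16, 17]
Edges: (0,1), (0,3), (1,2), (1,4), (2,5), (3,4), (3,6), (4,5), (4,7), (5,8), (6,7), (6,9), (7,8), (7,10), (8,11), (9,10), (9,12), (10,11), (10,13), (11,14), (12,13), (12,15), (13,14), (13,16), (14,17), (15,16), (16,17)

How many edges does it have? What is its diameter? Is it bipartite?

A 6x3 grid has 15 vertical edges and 12 horizontal edges.
Total edges = 15 + 12 = 27.
Diameter = (6-1) + (3-1) = 7 (corner to opposite corner).
Grid graphs are bipartite (checkerboard coloring).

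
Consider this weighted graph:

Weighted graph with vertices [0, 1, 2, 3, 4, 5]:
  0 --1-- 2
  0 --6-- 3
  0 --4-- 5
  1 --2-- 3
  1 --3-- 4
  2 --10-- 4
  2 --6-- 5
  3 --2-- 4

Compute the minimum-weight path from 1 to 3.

Using Dijkstra's algorithm from vertex 1:
Shortest path: 1 -> 3
Total weight: 2 = 2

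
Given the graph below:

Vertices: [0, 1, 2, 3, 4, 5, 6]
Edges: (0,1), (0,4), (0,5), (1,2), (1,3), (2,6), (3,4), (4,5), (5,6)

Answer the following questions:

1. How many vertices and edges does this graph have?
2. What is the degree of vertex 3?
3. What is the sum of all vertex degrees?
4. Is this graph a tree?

Count: 7 vertices, 9 edges.
Vertex 3 has neighbors [1, 4], degree = 2.
Handshaking lemma: 2 * 9 = 18.
A tree on 7 vertices has 6 edges. This graph has 9 edges (3 extra). Not a tree.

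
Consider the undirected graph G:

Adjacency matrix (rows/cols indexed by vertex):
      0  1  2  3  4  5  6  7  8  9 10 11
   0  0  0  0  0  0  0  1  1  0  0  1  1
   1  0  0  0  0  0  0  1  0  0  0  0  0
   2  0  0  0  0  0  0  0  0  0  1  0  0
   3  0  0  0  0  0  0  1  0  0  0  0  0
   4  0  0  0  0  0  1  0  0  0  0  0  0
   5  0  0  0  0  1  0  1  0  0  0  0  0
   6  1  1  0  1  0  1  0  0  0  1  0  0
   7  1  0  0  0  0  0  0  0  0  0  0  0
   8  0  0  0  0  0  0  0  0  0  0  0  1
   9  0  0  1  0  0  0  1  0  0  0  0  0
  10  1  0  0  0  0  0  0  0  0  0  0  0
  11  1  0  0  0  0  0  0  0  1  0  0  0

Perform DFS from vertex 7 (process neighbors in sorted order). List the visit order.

DFS from vertex 7 (neighbors processed in ascending order):
Visit order: 7, 0, 6, 1, 3, 5, 4, 9, 2, 10, 11, 8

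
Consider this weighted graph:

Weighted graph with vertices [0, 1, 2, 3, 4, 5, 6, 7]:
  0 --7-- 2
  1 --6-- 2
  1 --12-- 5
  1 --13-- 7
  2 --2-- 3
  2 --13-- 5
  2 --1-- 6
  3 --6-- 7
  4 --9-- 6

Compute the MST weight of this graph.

Applying Kruskal's algorithm (sort edges by weight, add if no cycle):
  Add (2,6) w=1
  Add (2,3) w=2
  Add (1,2) w=6
  Add (3,7) w=6
  Add (0,2) w=7
  Add (4,6) w=9
  Add (1,5) w=12
  Skip (1,7) w=13 (creates cycle)
  Skip (2,5) w=13 (creates cycle)
MST weight = 43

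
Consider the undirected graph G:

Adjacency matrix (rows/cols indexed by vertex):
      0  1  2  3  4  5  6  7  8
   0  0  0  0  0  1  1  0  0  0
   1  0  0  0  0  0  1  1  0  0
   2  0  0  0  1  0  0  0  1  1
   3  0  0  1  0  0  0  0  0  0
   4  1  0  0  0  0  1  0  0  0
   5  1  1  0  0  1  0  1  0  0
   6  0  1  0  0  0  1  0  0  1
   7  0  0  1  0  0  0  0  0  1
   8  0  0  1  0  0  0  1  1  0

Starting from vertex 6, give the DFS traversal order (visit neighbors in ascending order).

DFS from vertex 6 (neighbors processed in ascending order):
Visit order: 6, 1, 5, 0, 4, 8, 2, 3, 7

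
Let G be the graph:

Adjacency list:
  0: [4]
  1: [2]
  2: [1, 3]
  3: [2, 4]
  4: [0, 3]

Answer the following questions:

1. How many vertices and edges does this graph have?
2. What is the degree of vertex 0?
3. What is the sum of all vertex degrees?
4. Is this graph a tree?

Count: 5 vertices, 4 edges.
Vertex 0 has neighbors [4], degree = 1.
Handshaking lemma: 2 * 4 = 8.
A graph is a tree iff it is connected and has exactly n-1 edges. This graph is connected (all 5 vertices in one component) and has 5-1 = 4 edges. It is a tree.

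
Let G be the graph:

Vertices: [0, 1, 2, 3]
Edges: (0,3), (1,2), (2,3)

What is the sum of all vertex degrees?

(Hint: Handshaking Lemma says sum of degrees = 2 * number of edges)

Count edges: 3 edges.
By Handshaking Lemma: sum of degrees = 2 * 3 = 6.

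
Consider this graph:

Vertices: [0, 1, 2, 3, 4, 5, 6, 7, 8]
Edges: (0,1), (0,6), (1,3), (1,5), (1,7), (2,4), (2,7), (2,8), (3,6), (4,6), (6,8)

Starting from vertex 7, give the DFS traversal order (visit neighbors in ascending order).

DFS from vertex 7 (neighbors processed in ascending order):
Visit order: 7, 1, 0, 6, 3, 4, 2, 8, 5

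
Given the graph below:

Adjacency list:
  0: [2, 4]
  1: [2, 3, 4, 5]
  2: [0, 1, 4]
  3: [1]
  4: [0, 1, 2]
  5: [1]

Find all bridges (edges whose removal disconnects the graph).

A bridge is an edge whose removal increases the number of connected components.
Bridges found: (1,3), (1,5)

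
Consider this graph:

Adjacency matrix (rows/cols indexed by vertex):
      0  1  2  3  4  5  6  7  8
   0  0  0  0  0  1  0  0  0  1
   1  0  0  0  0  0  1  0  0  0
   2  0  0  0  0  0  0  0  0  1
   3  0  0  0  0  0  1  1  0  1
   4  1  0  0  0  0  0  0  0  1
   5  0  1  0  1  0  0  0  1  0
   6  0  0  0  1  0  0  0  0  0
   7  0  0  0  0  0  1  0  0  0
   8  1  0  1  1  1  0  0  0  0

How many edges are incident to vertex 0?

Vertex 0 has neighbors [4, 8], so deg(0) = 2.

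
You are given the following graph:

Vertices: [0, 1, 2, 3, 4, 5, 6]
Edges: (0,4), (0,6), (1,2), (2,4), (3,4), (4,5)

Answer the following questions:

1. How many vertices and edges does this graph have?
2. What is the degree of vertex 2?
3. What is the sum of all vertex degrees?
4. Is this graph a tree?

Count: 7 vertices, 6 edges.
Vertex 2 has neighbors [1, 4], degree = 2.
Handshaking lemma: 2 * 6 = 12.
A graph is a tree iff it is connected and has exactly n-1 edges. This graph is connected (all 7 vertices in one component) and has 7-1 = 6 edges. It is a tree.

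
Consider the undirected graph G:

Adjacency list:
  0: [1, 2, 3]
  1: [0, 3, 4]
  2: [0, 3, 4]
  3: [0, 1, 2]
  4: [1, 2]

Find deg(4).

Vertex 4 has neighbors [1, 2], so deg(4) = 2.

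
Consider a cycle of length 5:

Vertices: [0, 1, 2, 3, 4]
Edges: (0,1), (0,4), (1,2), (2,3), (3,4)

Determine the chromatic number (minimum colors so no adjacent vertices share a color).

This is an odd cycle (C_5). Odd cycles are not bipartite (any 2-coloring forces two adjacent vertices to match), and 3 colors suffice.
Chromatic number = 3.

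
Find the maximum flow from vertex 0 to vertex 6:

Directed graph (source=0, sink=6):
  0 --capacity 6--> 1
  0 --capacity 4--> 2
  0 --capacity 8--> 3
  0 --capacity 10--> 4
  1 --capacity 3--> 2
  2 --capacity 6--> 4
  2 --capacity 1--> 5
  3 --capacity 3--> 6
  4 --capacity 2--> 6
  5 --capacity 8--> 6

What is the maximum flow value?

Computing max flow:
  Flow on (0->1): 1/6
  Flow on (0->3): 3/8
  Flow on (0->4): 2/10
  Flow on (1->2): 1/3
  Flow on (2->5): 1/1
  Flow on (3->6): 3/3
  Flow on (4->6): 2/2
  Flow on (5->6): 1/8
Maximum flow = 6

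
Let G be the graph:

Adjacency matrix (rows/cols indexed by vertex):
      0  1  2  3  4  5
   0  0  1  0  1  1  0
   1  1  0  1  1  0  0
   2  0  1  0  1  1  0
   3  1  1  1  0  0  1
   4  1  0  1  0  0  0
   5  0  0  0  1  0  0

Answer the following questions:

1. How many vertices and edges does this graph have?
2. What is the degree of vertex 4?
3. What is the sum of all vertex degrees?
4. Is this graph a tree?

Count: 6 vertices, 8 edges.
Vertex 4 has neighbors [0, 2], degree = 2.
Handshaking lemma: 2 * 8 = 16.
A tree on 6 vertices has 5 edges. This graph has 8 edges (3 extra). Not a tree.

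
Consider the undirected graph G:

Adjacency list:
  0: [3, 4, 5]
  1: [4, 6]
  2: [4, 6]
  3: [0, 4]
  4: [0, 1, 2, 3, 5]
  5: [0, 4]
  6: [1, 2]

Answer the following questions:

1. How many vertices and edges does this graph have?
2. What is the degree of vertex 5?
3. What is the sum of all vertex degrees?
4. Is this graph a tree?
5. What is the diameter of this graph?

Count: 7 vertices, 9 edges.
Vertex 5 has neighbors [0, 4], degree = 2.
Handshaking lemma: 2 * 9 = 18.
A tree on 7 vertices has 6 edges. This graph has 9 edges (3 extra). Not a tree.
Diameter (longest shortest path) = 3.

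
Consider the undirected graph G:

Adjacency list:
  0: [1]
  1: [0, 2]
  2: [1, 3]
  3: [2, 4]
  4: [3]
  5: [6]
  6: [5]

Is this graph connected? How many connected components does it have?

Checking connectivity: the graph has 2 connected component(s).
Components: [[0, 1, 2, 3, 4], [5, 6]]. The graph is NOT connected.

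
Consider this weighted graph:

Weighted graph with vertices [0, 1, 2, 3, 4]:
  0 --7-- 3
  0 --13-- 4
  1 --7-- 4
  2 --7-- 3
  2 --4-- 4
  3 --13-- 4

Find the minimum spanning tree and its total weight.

Applying Kruskal's algorithm (sort edges by weight, add if no cycle):
  Add (2,4) w=4
  Add (0,3) w=7
  Add (1,4) w=7
  Add (2,3) w=7
  Skip (0,4) w=13 (creates cycle)
  Skip (3,4) w=13 (creates cycle)
MST weight = 25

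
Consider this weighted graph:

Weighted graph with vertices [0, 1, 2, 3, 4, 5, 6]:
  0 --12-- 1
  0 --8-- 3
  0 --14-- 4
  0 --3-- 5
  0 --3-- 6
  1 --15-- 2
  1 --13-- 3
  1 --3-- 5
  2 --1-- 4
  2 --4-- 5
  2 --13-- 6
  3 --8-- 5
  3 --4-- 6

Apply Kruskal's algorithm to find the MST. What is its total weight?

Applying Kruskal's algorithm (sort edges by weight, add if no cycle):
  Add (2,4) w=1
  Add (0,6) w=3
  Add (0,5) w=3
  Add (1,5) w=3
  Add (2,5) w=4
  Add (3,6) w=4
  Skip (0,3) w=8 (creates cycle)
  Skip (3,5) w=8 (creates cycle)
  Skip (0,1) w=12 (creates cycle)
  Skip (1,3) w=13 (creates cycle)
  Skip (2,6) w=13 (creates cycle)
  Skip (0,4) w=14 (creates cycle)
  Skip (1,2) w=15 (creates cycle)
MST weight = 18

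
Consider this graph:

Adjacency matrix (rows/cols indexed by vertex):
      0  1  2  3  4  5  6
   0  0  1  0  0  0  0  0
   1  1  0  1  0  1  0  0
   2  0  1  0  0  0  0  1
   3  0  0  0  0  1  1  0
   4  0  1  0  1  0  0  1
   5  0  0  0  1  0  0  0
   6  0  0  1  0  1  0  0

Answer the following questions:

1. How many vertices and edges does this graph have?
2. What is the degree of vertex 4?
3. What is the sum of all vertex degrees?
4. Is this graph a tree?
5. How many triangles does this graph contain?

Count: 7 vertices, 7 edges.
Vertex 4 has neighbors [1, 3, 6], degree = 3.
Handshaking lemma: 2 * 7 = 14.
A tree on 7 vertices has 6 edges. This graph has 7 edges (1 extra). Not a tree.
Number of triangles = 0.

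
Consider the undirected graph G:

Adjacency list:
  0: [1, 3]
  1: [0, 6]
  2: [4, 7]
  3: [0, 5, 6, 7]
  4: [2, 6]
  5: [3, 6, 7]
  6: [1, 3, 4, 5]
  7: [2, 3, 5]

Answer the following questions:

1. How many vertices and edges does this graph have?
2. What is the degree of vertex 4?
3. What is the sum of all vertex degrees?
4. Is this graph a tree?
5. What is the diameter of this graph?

Count: 8 vertices, 11 edges.
Vertex 4 has neighbors [2, 6], degree = 2.
Handshaking lemma: 2 * 11 = 22.
A tree on 8 vertices has 7 edges. This graph has 11 edges (4 extra). Not a tree.
Diameter (longest shortest path) = 3.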